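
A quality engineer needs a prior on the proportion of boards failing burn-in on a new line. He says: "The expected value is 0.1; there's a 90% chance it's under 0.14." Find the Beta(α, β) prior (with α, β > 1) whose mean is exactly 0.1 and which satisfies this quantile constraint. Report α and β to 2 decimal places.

α ≈ 9.86, β ≈ 88.73

With mean 0.1 fixed, write α = 0.1s, β = 0.9s where s = α+β.
Need P(θ < 0.14) = 0.9 under Beta(0.1s, 0.9s). Normal approximation: (q−m)/√(m(1−m)/s) ≈ z_{0.9} = 1.28, so s ≈ 0.1·0.9·(1.28)²/(0.14−0.1)² = 92.4.
At s = 92.4: P(θ<0.14) ≈ 0.894. Adjusting to match 0.9 gives s ≈ 98.59.
So α = 0.1·98.59 ≈ 9.86, β = 0.9·98.59 ≈ 88.73.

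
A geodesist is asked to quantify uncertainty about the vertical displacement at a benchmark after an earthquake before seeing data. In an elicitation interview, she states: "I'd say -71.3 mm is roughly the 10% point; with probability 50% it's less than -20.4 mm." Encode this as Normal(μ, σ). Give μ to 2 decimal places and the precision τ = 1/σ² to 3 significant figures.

The p-quantile of Normal(μ,σ) is μ + z_p·σ, with z_{0.1} = -1.282 and z_{0.5} = 0.
Eliminate σ: μ = (z₂·x₁ − z₁·x₂)/(z₂ − z₁) = (0·-71.3 − (-1.282)·-20.4)/1.282 = -20.40.
Then σ = (x₂ − x₁)/(z₂ − z₁) = (-20.4 − -71.3)/1.282 = 39.72.
Precision τ = 1/σ² = 1/39.72² = 0.000634.

μ = -20.40, τ = 0.000634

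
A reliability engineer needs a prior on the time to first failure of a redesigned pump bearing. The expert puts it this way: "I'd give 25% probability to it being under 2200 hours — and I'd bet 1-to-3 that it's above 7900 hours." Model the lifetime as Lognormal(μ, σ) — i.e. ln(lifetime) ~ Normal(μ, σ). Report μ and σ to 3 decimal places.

μ ≈ 8.335, σ ≈ 0.948

If T ~ Lognormal(μ,σ) then ln T ~ Normal(μ,σ), so the p-quantile of ln T is μ + z_p·σ.
ln(2200) = 7.696 and ln(7900) = 8.975; z_{0.25} = -0.6745, z_{0.75} = 0.6745.
σ = (8.975 − 7.696)/(0.6745 − (-0.6745)) = 0.948.
μ = 7.696 − (-0.6745)·0.948 = 8.335.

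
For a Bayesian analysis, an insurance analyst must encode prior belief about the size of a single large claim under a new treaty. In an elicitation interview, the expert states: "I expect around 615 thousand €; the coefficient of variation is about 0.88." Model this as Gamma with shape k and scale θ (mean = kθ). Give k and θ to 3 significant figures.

k ≈ 1.29, θ ≈ 476

For Gamma(k, scale θ): mean = kθ, variance = kθ², so CV = 1/√k.
CV = 0.88, hence k = 1/CV² = 1.29.
Then θ = mean/k = 615/1.29 = 476.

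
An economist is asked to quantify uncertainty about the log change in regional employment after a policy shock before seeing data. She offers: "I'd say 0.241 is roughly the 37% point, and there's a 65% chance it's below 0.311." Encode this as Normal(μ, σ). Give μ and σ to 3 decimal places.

The p-quantile of Normal(μ,σ) is μ + z_p·σ, with z_{0.37} = -0.3319 and z_{0.65} = 0.3853.
Eliminate σ: μ = (z₂·x₁ − z₁·x₂)/(z₂ − z₁) = (0.3853·0.241 − (-0.3319)·0.311)/0.7172 = 0.273.
Then σ = (x₂ − x₁)/(z₂ − z₁) = (0.311 − 0.241)/0.7172 = 0.098.

μ = 0.273, σ = 0.098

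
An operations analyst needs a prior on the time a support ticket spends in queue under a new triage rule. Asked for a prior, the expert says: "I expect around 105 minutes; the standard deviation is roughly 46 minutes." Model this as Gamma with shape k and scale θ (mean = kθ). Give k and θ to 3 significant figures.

k ≈ 5.21, θ ≈ 20.2

For Gamma(k, scale θ): mean = kθ, variance = kθ², so CV = 1/√k.
CV = SD/mean = 46/105 = 0.4381, hence k = 1/CV² = 5.21.
Then θ = mean/k = 105/5.21 = 20.2.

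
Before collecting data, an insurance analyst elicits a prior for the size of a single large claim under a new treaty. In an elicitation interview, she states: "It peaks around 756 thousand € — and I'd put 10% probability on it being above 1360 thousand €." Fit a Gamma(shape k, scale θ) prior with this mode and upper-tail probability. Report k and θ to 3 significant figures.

k ≈ 6.52, θ ≈ 137

Gamma(k,θ) with k>1 has mode (k−1)θ, so θ = 756/(k−1).
Need P(X < 1360) = 0.9 with θ tied to k this way. Start at k = 2, θ = 756: P(X<1360) ≈ 0.537.
Too low — raise k to concentrate. Iterating converges to k ≈ 6.52.
Then θ = 756/(6.52−1) ≈ 137.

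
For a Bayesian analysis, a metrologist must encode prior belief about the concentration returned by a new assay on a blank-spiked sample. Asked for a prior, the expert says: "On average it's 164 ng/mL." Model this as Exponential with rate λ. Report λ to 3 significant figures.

Exponential mean = 1/λ, so λ = 1/164.0 = 0.0061.

λ ≈ 0.0061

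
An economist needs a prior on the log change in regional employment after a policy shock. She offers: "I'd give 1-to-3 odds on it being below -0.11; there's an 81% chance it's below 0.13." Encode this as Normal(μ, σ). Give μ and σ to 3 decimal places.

The p-quantile of Normal(μ,σ) is μ + z_p·σ, with z_{0.25} = -0.6745 and z_{0.81} = 0.8779.
Eliminate σ: μ = (z₂·x₁ − z₁·x₂)/(z₂ − z₁) = (0.8779·-0.11 − (-0.6745)·0.13)/1.552 = -0.006.
Then σ = (x₂ − x₁)/(z₂ − z₁) = (0.13 − -0.11)/1.552 = 0.155.

μ = -0.006, σ = 0.155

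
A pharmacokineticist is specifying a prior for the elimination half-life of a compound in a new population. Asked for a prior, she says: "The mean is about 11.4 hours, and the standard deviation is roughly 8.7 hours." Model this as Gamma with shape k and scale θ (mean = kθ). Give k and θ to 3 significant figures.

k ≈ 1.72, θ ≈ 6.64

For Gamma(k, scale θ): mean = kθ, variance = kθ², so CV = 1/√k.
CV = SD/mean = 8.7/11.4 = 0.7632, hence k = 1/CV² = 1.72.
Then θ = mean/k = 11.4/1.72 = 6.64.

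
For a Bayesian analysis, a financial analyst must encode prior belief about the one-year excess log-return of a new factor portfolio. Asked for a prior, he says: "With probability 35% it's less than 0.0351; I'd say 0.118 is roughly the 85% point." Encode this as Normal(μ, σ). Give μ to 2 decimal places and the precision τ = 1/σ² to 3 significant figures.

μ = 0.06, τ = 294

The p-quantile of Normal(μ,σ) is μ + z_p·σ, with z_{0.35} = -0.3853 and z_{0.85} = 1.036.
Eliminate σ: μ = (z₂·x₁ − z₁·x₂)/(z₂ − z₁) = (1.036·0.0351 − (-0.3853)·0.118)/1.422 = 0.06.
Then σ = (x₂ − x₁)/(z₂ − z₁) = (0.118 − 0.0351)/1.422 = 0.06.
Precision τ = 1/σ² = 1/0.05831² = 294.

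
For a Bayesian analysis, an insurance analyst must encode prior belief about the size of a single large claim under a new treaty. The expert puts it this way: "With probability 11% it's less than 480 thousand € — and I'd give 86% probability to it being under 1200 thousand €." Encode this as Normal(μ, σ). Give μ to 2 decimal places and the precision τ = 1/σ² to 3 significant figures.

The p-quantile of Normal(μ,σ) is μ + z_p·σ, with z_{0.11} = -1.227 and z_{0.86} = 1.08.
Eliminate σ: μ = (z₂·x₁ − z₁·x₂)/(z₂ − z₁) = (1.08·480 − (-1.227)·1200)/2.307 = 862.82.
Then σ = (x₂ − x₁)/(z₂ − z₁) = (1200 − 480)/2.307 = 312.11.
Precision τ = 1/σ² = 1/312.1² = 1.03e-05.

μ = 862.82, τ = 1.03e-05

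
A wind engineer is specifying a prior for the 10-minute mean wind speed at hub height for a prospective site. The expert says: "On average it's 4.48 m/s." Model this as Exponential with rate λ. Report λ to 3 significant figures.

λ ≈ 0.223

Exponential mean = 1/λ, so λ = 1/4.48 = 0.223.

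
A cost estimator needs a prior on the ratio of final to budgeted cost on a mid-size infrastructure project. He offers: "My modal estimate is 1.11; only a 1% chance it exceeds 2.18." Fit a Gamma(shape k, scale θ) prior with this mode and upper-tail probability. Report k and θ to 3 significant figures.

k ≈ 11.8, θ ≈ 0.103

Gamma(k,θ) with k>1 has mode (k−1)θ, so θ = 1.11/(k−1).
Need P(X < 2.18) = 0.99 with θ tied to k this way. Start at k = 2, θ = 1.11: P(X<2.18) ≈ 0.584.
Too low — raise k to concentrate. Iterating converges to k ≈ 11.8.
Then θ = 1.11/(11.8−1) ≈ 0.103.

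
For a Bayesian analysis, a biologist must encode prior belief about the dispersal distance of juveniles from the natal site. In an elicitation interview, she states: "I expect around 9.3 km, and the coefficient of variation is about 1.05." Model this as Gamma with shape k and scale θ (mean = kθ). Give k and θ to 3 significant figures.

For Gamma(k, scale θ): mean = kθ, variance = kθ², so CV = 1/√k.
CV = 1.05, hence k = 1/CV² = 0.907.
Then θ = mean/k = 9.3/0.907 = 10.3.

k ≈ 0.907, θ ≈ 10.3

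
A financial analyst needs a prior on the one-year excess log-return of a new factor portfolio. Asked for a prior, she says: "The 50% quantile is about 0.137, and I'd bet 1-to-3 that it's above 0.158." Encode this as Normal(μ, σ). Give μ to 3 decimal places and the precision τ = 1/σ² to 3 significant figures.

The p-quantile of Normal(μ,σ) is μ + z_p·σ, with z_{0.5} = 0 and z_{0.75} = 0.6745.
Eliminate σ: μ = (z₂·x₁ − z₁·x₂)/(z₂ − z₁) = (0.6745·0.137 − (0)·0.158)/0.6745 = 0.137.
Then σ = (x₂ − x₁)/(z₂ − z₁) = (0.158 − 0.137)/0.6745 = 0.031.
Precision τ = 1/σ² = 1/0.03113² = 1030.

μ = 0.137, τ = 1030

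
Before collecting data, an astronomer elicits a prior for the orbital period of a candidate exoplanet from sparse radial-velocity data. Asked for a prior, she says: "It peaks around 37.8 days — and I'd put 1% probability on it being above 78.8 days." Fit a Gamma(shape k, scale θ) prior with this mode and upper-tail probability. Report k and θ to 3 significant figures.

k ≈ 10, θ ≈ 4.19

Gamma(k,θ) with k>1 has mode (k−1)θ, so θ = 37.8/(k−1).
Need P(X < 78.8) = 0.99 with θ tied to k this way. Start at k = 2, θ = 37.8: P(X<78.8) ≈ 0.616.
Too low — raise k to concentrate. Iterating converges to k ≈ 10.
Then θ = 37.8/(10−1) ≈ 4.19.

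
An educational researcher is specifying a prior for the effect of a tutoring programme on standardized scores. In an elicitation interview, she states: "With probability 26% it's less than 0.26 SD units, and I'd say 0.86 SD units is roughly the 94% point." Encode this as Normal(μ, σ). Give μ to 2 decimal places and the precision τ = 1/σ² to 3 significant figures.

The p-quantile of Normal(μ,σ) is μ + z_p·σ, with z_{0.26} = -0.6433 and z_{0.94} = 1.555.
Eliminate σ: μ = (z₂·x₁ − z₁·x₂)/(z₂ − z₁) = (1.555·0.26 − (-0.6433)·0.86)/2.198 = 0.44.
Then σ = (x₂ − x₁)/(z₂ − z₁) = (0.86 − 0.26)/2.198 = 0.27.
Precision τ = 1/σ² = 1/0.273² = 13.4.

μ = 0.44, τ = 13.4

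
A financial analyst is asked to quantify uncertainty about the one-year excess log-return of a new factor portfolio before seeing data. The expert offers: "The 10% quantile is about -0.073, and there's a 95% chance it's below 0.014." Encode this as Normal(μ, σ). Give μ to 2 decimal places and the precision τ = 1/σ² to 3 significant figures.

For Normal(μ,σ), the p-quantile is μ + z_p·σ. Here z_{0.1} = -1.282, z_{0.95} = 1.645.
So -0.073 = μ − 1.282σ and 0.014 = μ + 1.645σ.
Subtracting: σ = (0.014 − -0.073)/(1.645 − (-1.282)) = 0.03.
Then μ = -0.073 − (-1.282)·0.03 = -0.03.
Precision τ = 1/σ² = 1/0.02973² = 1130.

μ = -0.03, τ = 1130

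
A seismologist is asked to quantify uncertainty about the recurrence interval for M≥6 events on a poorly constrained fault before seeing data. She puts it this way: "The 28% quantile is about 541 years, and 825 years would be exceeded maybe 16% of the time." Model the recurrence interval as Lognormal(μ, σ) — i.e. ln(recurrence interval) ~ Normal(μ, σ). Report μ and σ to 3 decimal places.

μ ≈ 6.449, σ ≈ 0.268

If T ~ Lognormal(μ,σ) then ln T ~ Normal(μ,σ), so the p-quantile of ln T is μ + z_p·σ.
ln(541) = 6.293 and ln(825) = 6.715; z_{0.28} = -0.5828, z_{0.84} = 0.9945.
σ = (6.715 − 6.293)/(0.9945 − (-0.5828)) = 0.268.
μ = 6.293 − (-0.5828)·0.268 = 6.449.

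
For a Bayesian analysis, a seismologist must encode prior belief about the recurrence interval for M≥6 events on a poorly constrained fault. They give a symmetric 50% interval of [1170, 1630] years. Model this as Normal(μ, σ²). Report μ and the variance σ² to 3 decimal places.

A symmetric 50% interval runs μ ± z·σ with z = 0.6745.
Half-width = 230, so σ = 230/0.6745 = 340.9985 and σ² = 116279.984.
μ is the interval midpoint, 1400.000.

μ = 1400.000, σ² = 116279.984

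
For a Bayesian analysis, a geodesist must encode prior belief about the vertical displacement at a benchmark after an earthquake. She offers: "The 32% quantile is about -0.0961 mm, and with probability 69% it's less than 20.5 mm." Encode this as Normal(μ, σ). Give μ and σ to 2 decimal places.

μ = 9.90, σ = 21.38

The p-quantile of Normal(μ,σ) is μ + z_p·σ, with z_{0.32} = -0.4677 and z_{0.69} = 0.4959.
Eliminate σ: μ = (z₂·x₁ − z₁·x₂)/(z₂ − z₁) = (0.4959·-0.0961 − (-0.4677)·20.5)/0.9635 = 9.90.
Then σ = (x₂ − x₁)/(z₂ − z₁) = (20.5 − -0.0961)/0.9635 = 21.38.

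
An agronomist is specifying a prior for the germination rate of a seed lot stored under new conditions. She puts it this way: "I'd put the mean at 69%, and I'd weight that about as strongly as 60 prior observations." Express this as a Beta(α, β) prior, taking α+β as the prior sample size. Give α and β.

α = 41.4, β = 18.6

Under the effective-sample-size interpretation, Beta(α, β) has prior mean α/(α+β) and prior sample size α+β.
So α+β = 60 and α/(α+β) = 0.69, giving α = 0.69·60 = 41.4 and β = 60 − 41.4 = 18.6.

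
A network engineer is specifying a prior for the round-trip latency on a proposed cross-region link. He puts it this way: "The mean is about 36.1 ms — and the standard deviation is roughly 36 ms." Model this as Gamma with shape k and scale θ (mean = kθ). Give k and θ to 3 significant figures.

k ≈ 1.01, θ ≈ 35.9

For Gamma(k, scale θ): mean = kθ, variance = kθ², so CV = 1/√k.
CV = SD/mean = 36/36.1 = 0.9972, hence k = 1/CV² = 1.01.
Then θ = mean/k = 36.1/1.01 = 35.9.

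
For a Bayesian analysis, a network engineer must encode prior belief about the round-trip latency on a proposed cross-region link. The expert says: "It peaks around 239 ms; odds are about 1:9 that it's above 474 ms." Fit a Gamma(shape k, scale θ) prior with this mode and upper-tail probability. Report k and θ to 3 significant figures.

Gamma(k,θ) with k>1 has mode (k−1)θ, so θ = 239/(k−1).
Need P(X < 474) = 0.9 with θ tied to k this way. Start at k = 2, θ = 239: P(X<474) ≈ 0.589.
Too low — raise k to concentrate. Iterating converges to k ≈ 5.09.
Then θ = 239/(5.09−1) ≈ 58.5.

k ≈ 5.09, θ ≈ 58.5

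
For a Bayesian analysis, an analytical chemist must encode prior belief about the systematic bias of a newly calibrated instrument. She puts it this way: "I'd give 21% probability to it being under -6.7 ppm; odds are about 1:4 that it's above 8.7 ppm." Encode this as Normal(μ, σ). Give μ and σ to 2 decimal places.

The p-quantile of Normal(μ,σ) is μ + z_p·σ, with z_{0.21} = -0.8064 and z_{0.8} = 0.8416.
Eliminate σ: μ = (z₂·x₁ − z₁·x₂)/(z₂ − z₁) = (0.8416·-6.7 − (-0.8064)·8.7)/1.648 = 0.84.
Then σ = (x₂ − x₁)/(z₂ − z₁) = (8.7 − -6.7)/1.648 = 9.34.

μ = 0.84, σ = 9.34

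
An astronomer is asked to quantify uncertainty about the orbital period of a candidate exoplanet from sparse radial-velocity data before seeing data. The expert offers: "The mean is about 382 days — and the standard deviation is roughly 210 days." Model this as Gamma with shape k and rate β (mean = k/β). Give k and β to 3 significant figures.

k ≈ 3.31, β ≈ 0.00866

For Gamma(k, rate β): mean = k/β, variance = k/β², so CV = 1/√k.
CV = SD/mean = 210/382 = 0.5497, hence k = 1/CV² = 3.31.
Then β = k/mean = 3.31/382 = 0.00866.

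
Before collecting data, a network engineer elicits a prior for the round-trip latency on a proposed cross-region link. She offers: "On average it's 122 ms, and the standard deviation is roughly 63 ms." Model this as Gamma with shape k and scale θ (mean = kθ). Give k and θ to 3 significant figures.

k ≈ 3.75, θ ≈ 32.5

For Gamma(k, scale θ): mean = kθ, variance = kθ², so CV = 1/√k.
CV = SD/mean = 63/122 = 0.5164, hence k = 1/CV² = 3.75.
Then θ = mean/k = 122/3.75 = 32.5.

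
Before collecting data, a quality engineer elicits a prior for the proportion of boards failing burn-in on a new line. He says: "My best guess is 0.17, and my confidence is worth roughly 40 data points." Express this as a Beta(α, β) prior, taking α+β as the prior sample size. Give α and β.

α = 6.8, β = 33.2

Under the effective-sample-size interpretation, Beta(α, β) has prior mean α/(α+β) and prior sample size α+β.
So α+β = 40 and α/(α+β) = 0.17, giving α = 0.17·40 = 6.8 and β = 40 − 6.8 = 33.2.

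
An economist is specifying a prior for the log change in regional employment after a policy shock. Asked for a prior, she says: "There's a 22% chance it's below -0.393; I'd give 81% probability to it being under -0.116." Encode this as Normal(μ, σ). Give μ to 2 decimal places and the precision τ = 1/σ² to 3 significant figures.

μ = -0.26, τ = 35.5

For Normal(μ,σ), the p-quantile is μ + z_p·σ. Here z_{0.22} = -0.7722, z_{0.81} = 0.8779.
So -0.393 = μ − 0.7722σ and -0.116 = μ + 0.8779σ.
Subtracting: σ = (-0.116 − -0.393)/(0.8779 − (-0.7722)) = 0.17.
Then μ = -0.393 − (-0.7722)·0.17 = -0.26.
Precision τ = 1/σ² = 1/0.1679² = 35.5.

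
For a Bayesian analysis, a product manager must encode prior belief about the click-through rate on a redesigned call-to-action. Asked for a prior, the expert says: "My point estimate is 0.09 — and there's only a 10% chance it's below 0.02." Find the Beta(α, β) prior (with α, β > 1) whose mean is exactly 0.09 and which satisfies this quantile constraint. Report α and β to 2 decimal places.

α ≈ 1.58, β ≈ 16.01

With mean 0.09 fixed, write α = 0.09s, β = 0.91s where s = α+β.
Need P(θ < 0.02) = 0.1 under Beta(0.09s, 0.91s). Normal approximation: (q−m)/√(m(1−m)/s) ≈ z_{0.1} = -1.28, so s ≈ 0.09·0.91·(-1.28)²/(0.02−0.09)² = 27.5.
At s = 27.5: P(θ<0.02) ≈ 0.043. Adjusting to match 0.1 gives s ≈ 17.60.
So α = 0.09·17.60 ≈ 1.58, β = 0.91·17.60 ≈ 16.01.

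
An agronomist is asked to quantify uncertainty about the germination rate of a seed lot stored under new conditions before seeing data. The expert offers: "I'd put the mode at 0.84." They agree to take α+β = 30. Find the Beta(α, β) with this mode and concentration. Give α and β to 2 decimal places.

α = 24.52, β = 5.48

For α,β > 1 the Beta mode is (α−1)/(α+β−2). With α+β = 30, the mode is (α−1)/28.
Set (α−1)/28 = 0.84 → α = 1 + 0.84·28 = 24.52.
β = 30 − α = 5.48.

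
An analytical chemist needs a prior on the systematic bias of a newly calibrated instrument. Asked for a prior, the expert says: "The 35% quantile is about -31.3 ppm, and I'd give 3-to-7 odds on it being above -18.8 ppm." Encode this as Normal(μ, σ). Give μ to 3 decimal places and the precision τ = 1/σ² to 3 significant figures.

For Normal(μ,σ), the p-quantile is μ + z_p·σ. Here z_{0.35} = -0.3853, z_{0.7} = 0.5244.
So -31.3 = μ − 0.3853σ and -18.8 = μ + 0.5244σ.
Subtracting: σ = (-18.8 − -31.3)/(0.5244 − (-0.3853)) = 13.740.
Then μ = -31.3 − (-0.3853)·13.740 = -26.006.
Precision τ = 1/σ² = 1/13.74² = 0.0053.

μ = -26.006, τ = 0.0053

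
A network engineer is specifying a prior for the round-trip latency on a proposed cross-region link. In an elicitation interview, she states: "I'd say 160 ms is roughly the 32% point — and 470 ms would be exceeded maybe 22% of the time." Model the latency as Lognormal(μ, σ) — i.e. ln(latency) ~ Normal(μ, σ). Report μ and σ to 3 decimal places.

If T ~ Lognormal(μ,σ) then ln T ~ Normal(μ,σ), so the p-quantile of ln T is μ + z_p·σ.
ln(160) = 5.075 and ln(470) = 6.153; z_{0.32} = -0.4677, z_{0.78} = 0.7722.
σ = (6.153 − 5.075)/(0.7722 − (-0.4677)) = 0.869.
μ = 5.075 − (-0.4677)·0.869 = 5.482.

μ ≈ 5.482, σ ≈ 0.869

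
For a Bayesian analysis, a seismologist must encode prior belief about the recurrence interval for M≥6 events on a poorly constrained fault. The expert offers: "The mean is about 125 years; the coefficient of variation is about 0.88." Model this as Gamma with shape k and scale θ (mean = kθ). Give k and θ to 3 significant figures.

k ≈ 1.29, θ ≈ 96.8

For Gamma(k, scale θ): mean = kθ, variance = kθ², so CV = 1/√k.
CV = 0.88, hence k = 1/CV² = 1.29.
Then θ = mean/k = 125/1.29 = 96.8.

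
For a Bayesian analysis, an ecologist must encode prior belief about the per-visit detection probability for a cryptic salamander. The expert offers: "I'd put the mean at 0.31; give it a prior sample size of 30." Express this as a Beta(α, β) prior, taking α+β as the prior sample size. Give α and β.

Under the effective-sample-size interpretation, Beta(α, β) has prior mean α/(α+β) and prior sample size α+β.
So α+β = 30 and α/(α+β) = 0.31, giving α = 0.31·30 = 9.3 and β = 30 − 9.3 = 20.7.

α = 9.3, β = 20.7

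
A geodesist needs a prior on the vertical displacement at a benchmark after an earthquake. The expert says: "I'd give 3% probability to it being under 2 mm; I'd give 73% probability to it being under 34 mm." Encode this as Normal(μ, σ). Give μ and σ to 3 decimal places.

μ = 26.136, σ = 12.833

The p-quantile of Normal(μ,σ) is μ + z_p·σ, with z_{0.03} = -1.881 and z_{0.73} = 0.6128.
Eliminate σ: μ = (z₂·x₁ − z₁·x₂)/(z₂ − z₁) = (0.6128·2 − (-1.881)·34)/2.494 = 26.136.
Then σ = (x₂ − x₁)/(z₂ − z₁) = (34 − 2)/2.494 = 12.833.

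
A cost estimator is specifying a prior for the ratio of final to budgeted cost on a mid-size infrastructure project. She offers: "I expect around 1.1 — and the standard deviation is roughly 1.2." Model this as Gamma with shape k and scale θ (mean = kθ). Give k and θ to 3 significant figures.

k ≈ 0.84, θ ≈ 1.31

For Gamma(k, scale θ): mean = kθ, variance = kθ², so CV = 1/√k.
CV = SD/mean = 1.2/1.1 = 1.091, hence k = 1/CV² = 0.84.
Then θ = mean/k = 1.1/0.84 = 1.31.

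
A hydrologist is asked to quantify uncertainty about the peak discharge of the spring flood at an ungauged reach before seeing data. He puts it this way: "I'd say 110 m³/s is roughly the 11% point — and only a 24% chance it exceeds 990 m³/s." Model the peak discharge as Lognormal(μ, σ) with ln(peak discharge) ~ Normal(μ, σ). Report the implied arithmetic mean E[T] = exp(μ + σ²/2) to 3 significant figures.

E[T] ≈ 846 m³/s

If T ~ Lognormal(μ,σ) then ln T ~ Normal(μ,σ), so the p-quantile of ln T is μ + z_p·σ.
ln(110) = 4.7 and ln(990) = 6.898; z_{0.11} = -1.227, z_{0.76} = 0.7063.
σ = (6.898 − 4.7)/(0.7063 − (-1.227)) = 1.137.
μ = 4.7 − (-1.227)·1.137 = 6.095.
E[T] = exp(μ + σ²/2) = exp(6.095 + 0.6461) = 846 m³/s.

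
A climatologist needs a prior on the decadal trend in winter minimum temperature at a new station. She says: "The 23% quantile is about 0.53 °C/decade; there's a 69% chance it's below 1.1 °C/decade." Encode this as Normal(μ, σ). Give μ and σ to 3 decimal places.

μ = 0.871, σ = 0.462

The p-quantile of Normal(μ,σ) is μ + z_p·σ, with z_{0.23} = -0.7388 and z_{0.69} = 0.4959.
Eliminate σ: μ = (z₂·x₁ − z₁·x₂)/(z₂ − z₁) = (0.4959·0.53 − (-0.7388)·1.1)/1.235 = 0.871.
Then σ = (x₂ − x₁)/(z₂ − z₁) = (1.1 − 0.53)/1.235 = 0.462.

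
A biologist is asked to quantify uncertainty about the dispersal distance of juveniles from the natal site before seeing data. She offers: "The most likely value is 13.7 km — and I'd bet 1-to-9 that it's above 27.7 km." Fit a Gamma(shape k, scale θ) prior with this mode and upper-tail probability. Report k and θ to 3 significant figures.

k ≈ 4.87, θ ≈ 3.54

Gamma(k,θ) with k>1 has mode (k−1)θ, so θ = 13.7/(k−1).
Need P(X < 27.7) = 0.9 with θ tied to k this way. Start at k = 2, θ = 13.7: P(X<27.7) ≈ 0.600.
Too low — raise k to concentrate. Iterating converges to k ≈ 4.87.
Then θ = 13.7/(4.87−1) ≈ 3.54.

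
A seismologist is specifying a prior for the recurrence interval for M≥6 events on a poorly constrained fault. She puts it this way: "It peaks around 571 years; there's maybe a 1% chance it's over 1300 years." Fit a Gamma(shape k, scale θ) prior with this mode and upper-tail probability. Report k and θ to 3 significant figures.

Gamma(k,θ) with k>1 has mode (k−1)θ, so θ = 571/(k−1).
Need P(X < 1300) = 0.99 with θ tied to k this way. Start at k = 2, θ = 571: P(X<1300) ≈ 0.664.
Too low — raise k to concentrate. Iterating converges to k ≈ 8.07.
Then θ = 571/(8.07−1) ≈ 80.7.

k ≈ 8.07, θ ≈ 80.7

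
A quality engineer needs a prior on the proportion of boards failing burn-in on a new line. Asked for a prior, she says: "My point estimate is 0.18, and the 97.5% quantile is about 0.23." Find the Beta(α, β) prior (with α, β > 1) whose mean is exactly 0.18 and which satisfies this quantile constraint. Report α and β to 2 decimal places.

With mean 0.18 fixed, write α = 0.18s, β = 0.82s where s = α+β.
Need P(θ < 0.23) = 0.975 under Beta(0.18s, 0.82s). Normal approximation: (q−m)/√(m(1−m)/s) ≈ z_{0.975} = 1.96, so s ≈ 0.18·0.82·(1.96)²/(0.23−0.18)² = 226.8.
At s = 226.8: P(θ<0.23) ≈ 0.970. Adjusting to match 0.975 gives s ≈ 248.71.
So α = 0.18·248.71 ≈ 44.77, β = 0.82·248.71 ≈ 203.94.

α ≈ 44.77, β ≈ 203.94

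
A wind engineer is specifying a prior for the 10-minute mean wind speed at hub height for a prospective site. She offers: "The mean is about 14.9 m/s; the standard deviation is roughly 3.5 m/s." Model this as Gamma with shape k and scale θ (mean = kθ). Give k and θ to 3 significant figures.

k ≈ 18.1, θ ≈ 0.822

For Gamma(k, scale θ): mean = kθ, variance = kθ², so CV = 1/√k.
CV = SD/mean = 3.5/14.9 = 0.2349, hence k = 1/CV² = 18.1.
Then θ = mean/k = 14.9/18.1 = 0.822.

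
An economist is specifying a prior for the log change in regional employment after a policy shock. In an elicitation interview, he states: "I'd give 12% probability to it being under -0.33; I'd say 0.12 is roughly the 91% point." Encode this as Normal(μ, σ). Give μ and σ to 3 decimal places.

For Normal(μ,σ), the p-quantile is μ + z_p·σ. Here z_{0.12} = -1.175, z_{0.91} = 1.341.
So -0.33 = μ − 1.175σ and 0.12 = μ + 1.341σ.
Subtracting: σ = (0.12 − -0.33)/(1.341 − (-1.175)) = 0.179.
Then μ = -0.33 − (-1.175)·0.179 = -0.120.

μ = -0.120, σ = 0.179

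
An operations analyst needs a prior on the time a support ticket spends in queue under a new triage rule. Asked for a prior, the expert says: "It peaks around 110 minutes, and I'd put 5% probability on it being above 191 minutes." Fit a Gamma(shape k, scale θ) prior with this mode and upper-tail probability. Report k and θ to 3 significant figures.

Gamma(k,θ) with k>1 has mode (k−1)θ, so θ = 110/(k−1).
Need P(X < 191) = 0.95 with θ tied to k this way. Start at k = 2, θ = 110: P(X<191) ≈ 0.518.
Too low — raise k to concentrate. Iterating converges to k ≈ 10.2.
Then θ = 110/(10.2−1) ≈ 12.

k ≈ 10.2, θ ≈ 12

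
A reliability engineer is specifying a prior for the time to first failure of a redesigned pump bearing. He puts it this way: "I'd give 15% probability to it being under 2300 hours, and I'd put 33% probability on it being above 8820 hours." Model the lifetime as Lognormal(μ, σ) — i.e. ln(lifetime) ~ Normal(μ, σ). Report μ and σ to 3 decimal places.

μ ≈ 8.684, σ ≈ 0.910

If T ~ Lognormal(μ,σ) then ln T ~ Normal(μ,σ), so the p-quantile of ln T is μ + z_p·σ.
ln(2300) = 7.741 and ln(8820) = 9.085; z_{0.15} = -1.036, z_{0.67} = 0.4399.
σ = (9.085 − 7.741)/(0.4399 − (-1.036)) = 0.910.
μ = 7.741 − (-1.036)·0.910 = 8.684.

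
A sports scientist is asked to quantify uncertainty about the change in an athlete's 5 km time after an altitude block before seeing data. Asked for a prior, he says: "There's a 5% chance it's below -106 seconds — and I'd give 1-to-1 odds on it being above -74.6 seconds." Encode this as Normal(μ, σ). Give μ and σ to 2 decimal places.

μ = -74.60, σ = 19.09

For Normal(μ,σ), the p-quantile is μ + z_p·σ. Here z_{0.05} = -1.645, z_{0.5} = 0.
So -106 = μ − 1.645σ and -74.6 = μ + 0σ.
Subtracting: σ = (-74.6 − -106)/(0 − (-1.645)) = 19.09.
Then μ = -106 − (-1.645)·19.09 = -74.60.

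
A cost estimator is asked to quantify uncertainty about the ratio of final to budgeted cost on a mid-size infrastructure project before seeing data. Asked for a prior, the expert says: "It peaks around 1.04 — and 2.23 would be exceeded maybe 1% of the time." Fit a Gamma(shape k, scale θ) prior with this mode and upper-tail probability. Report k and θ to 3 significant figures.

Gamma(k,θ) with k>1 has mode (k−1)θ, so θ = 1.04/(k−1).
Need P(X < 2.23) = 0.99 with θ tied to k this way. Start at k = 2, θ = 1.04: P(X<2.23) ≈ 0.632.
Too low — raise k to concentrate. Iterating converges to k ≈ 9.33.
Then θ = 1.04/(9.33−1) ≈ 0.125.

k ≈ 9.33, θ ≈ 0.125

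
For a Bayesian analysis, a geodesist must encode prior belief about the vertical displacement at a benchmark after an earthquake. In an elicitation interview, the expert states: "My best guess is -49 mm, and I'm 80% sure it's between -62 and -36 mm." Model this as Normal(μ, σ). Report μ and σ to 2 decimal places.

A symmetric 80% interval runs μ ± z·σ with z = 1.282.
Half-width = 13, so σ = 13/1.282 = 10.14.
μ is the stated best guess, -49.00.

μ = -49.00, σ = 10.14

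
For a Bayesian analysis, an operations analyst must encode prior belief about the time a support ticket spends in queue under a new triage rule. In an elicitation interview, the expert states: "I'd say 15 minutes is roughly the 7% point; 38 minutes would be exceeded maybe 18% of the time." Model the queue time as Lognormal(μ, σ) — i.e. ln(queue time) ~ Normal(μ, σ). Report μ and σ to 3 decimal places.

If T ~ Lognormal(μ,σ) then ln T ~ Normal(μ,σ), so the p-quantile of ln T is μ + z_p·σ.
ln(15) = 2.708 and ln(38) = 3.638; z_{0.07} = -1.476, z_{0.82} = 0.9154.
σ = (3.638 − 2.708)/(0.9154 − (-1.476)) = 0.389.
μ = 2.708 − (-1.476)·0.389 = 3.282.

μ ≈ 3.282, σ ≈ 0.389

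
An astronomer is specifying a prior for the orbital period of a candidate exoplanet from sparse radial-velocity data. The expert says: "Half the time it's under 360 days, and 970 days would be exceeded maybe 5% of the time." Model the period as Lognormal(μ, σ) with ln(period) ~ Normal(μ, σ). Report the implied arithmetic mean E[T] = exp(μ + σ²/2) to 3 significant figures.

E[T] ≈ 432 days

If T ~ Lognormal(μ,σ) then ln T ~ Normal(μ,σ), so the p-quantile of ln T is μ + z_p·σ.
ln(360) = 5.886 and ln(970) = 6.877; z_{0.5} = 0, z_{0.95} = 1.645.
σ = (6.877 − 5.886)/(1.645 − (0)) = 0.603.
μ = 5.886 − (0)·0.603 = 5.886.
E[T] = exp(μ + σ²/2) = exp(5.886 + 0.1816) = 432 days.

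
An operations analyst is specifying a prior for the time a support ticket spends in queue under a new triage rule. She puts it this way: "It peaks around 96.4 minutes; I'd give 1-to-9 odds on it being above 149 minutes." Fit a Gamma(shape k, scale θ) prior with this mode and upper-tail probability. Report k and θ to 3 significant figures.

Gamma(k,θ) with k>1 has mode (k−1)θ, so θ = 96.4/(k−1).
Need P(X < 149) = 0.9 with θ tied to k this way. Start at k = 2, θ = 96.4: P(X<149) ≈ 0.457.
Too low — raise k to concentrate. Iterating converges to k ≈ 10.9.
Then θ = 96.4/(10.9−1) ≈ 9.78.

k ≈ 10.9, θ ≈ 9.78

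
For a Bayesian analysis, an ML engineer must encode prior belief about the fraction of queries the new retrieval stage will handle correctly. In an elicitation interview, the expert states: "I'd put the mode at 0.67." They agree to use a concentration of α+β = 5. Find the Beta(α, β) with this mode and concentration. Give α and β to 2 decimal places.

For α,β > 1 the Beta mode is (α−1)/(α+β−2). With α+β = 5, the mode is (α−1)/3.
Set (α−1)/3 = 0.67 → α = 1 + 0.67·3 = 3.01.
β = 5 − α = 1.99.

α = 3.01, β = 1.99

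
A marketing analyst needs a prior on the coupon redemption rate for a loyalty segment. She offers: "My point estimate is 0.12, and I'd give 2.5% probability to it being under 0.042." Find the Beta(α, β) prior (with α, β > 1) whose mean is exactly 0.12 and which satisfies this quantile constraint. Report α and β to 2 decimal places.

With mean 0.12 fixed, write α = 0.12s, β = 0.88s where s = α+β.
Need P(θ < 0.042) = 0.025 under Beta(0.12s, 0.88s). Normal approximation: (q−m)/√(m(1−m)/s) ≈ z_{0.025} = -1.96, so s ≈ 0.12·0.88·(-1.96)²/(0.042−0.12)² = 66.7.
At s = 66.7: P(θ<0.042) ≈ 0.006. Adjusting to match 0.025 gives s ≈ 42.93.
So α = 0.12·42.93 ≈ 5.15, β = 0.88·42.93 ≈ 37.78.

α ≈ 5.15, β ≈ 37.78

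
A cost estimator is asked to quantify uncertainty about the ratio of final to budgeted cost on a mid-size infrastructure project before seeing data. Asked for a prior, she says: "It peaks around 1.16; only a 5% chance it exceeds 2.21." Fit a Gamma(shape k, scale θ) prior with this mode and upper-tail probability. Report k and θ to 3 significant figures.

Gamma(k,θ) with k>1 has mode (k−1)θ, so θ = 1.16/(k−1).
Need P(X < 2.21) = 0.95 with θ tied to k this way. Start at k = 2, θ = 1.16: P(X<2.21) ≈ 0.568.
Too low — raise k to concentrate. Iterating converges to k ≈ 7.69.
Then θ = 1.16/(7.69−1) ≈ 0.173.

k ≈ 7.69, θ ≈ 0.173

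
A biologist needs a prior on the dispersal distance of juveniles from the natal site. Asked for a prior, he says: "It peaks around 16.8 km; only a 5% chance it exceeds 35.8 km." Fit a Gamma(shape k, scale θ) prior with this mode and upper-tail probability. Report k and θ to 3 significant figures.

k ≈ 5.82, θ ≈ 3.49

Gamma(k,θ) with k>1 has mode (k−1)θ, so θ = 16.8/(k−1).
Need P(X < 35.8) = 0.95 with θ tied to k this way. Start at k = 2, θ = 16.8: P(X<35.8) ≈ 0.628.
Too low — raise k to concentrate. Iterating converges to k ≈ 5.82.
Then θ = 16.8/(5.82−1) ≈ 3.49.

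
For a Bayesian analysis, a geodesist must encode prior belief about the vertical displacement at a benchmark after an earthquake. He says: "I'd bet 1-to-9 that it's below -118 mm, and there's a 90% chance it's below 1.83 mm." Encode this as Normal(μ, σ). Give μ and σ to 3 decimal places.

For Normal(μ,σ), the p-quantile is μ + z_p·σ. Here z_{0.1} = -1.282, z_{0.9} = 1.282.
So -118 = μ − 1.282σ and 1.83 = μ + 1.282σ.
Subtracting: σ = (1.83 − -118)/(1.282 − (-1.282)) = 46.752.
Then μ = -118 − (-1.282)·46.752 = -58.085.

μ = -58.085, σ = 46.752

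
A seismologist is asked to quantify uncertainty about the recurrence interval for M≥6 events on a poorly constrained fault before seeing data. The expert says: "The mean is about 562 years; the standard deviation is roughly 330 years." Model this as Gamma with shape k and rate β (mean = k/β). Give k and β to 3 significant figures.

k ≈ 2.9, β ≈ 0.00516

For Gamma(k, rate β): mean = k/β, variance = k/β², so CV = 1/√k.
CV = SD/mean = 330/562 = 0.5872, hence k = 1/CV² = 2.9.
Then β = k/mean = 2.9/562 = 0.00516.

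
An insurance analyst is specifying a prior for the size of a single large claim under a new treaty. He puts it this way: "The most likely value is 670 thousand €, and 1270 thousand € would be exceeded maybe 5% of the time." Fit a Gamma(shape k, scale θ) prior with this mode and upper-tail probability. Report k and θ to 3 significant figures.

k ≈ 7.8, θ ≈ 98.6

Gamma(k,θ) with k>1 has mode (k−1)θ, so θ = 670/(k−1).
Need P(X < 1270) = 0.95 with θ tied to k this way. Start at k = 2, θ = 670: P(X<1270) ≈ 0.565.
Too low — raise k to concentrate. Iterating converges to k ≈ 7.8.
Then θ = 670/(7.8−1) ≈ 98.6.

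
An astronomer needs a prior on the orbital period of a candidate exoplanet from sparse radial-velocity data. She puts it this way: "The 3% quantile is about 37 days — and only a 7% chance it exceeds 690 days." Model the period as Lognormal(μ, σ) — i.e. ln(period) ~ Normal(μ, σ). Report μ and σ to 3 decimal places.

If T ~ Lognormal(μ,σ) then ln T ~ Normal(μ,σ), so the p-quantile of ln T is μ + z_p·σ.
ln(37) = 3.611 and ln(690) = 6.537; z_{0.03} = -1.881, z_{0.93} = 1.476.
σ = (6.537 − 3.611)/(1.476 − (-1.881)) = 0.872.
μ = 3.611 − (-1.881)·0.872 = 5.250.

μ ≈ 5.250, σ ≈ 0.872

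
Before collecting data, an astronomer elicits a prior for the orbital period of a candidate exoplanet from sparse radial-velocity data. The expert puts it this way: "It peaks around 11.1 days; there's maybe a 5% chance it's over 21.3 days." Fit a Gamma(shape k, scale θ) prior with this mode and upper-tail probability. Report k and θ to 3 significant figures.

k ≈ 7.54, θ ≈ 1.7

Gamma(k,θ) with k>1 has mode (k−1)θ, so θ = 11.1/(k−1).
Need P(X < 21.3) = 0.95 with θ tied to k this way. Start at k = 2, θ = 11.1: P(X<21.3) ≈ 0.572.
Too low — raise k to concentrate. Iterating converges to k ≈ 7.54.
Then θ = 11.1/(7.54−1) ≈ 1.7.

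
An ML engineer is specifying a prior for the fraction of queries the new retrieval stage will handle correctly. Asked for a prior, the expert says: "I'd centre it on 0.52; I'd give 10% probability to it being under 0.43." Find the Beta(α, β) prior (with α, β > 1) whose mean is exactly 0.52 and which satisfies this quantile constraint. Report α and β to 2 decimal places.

With mean 0.52 fixed, write α = 0.52s, β = 0.48s where s = α+β.
Need P(θ < 0.43) = 0.1 under Beta(0.52s, 0.48s). Normal approximation: (q−m)/√(m(1−m)/s) ≈ z_{0.1} = -1.28, so s ≈ 0.52·0.48·(-1.28)²/(0.43−0.52)² = 50.6.
At s = 50.6: P(θ<0.43) ≈ 0.100. Adjusting to match 0.1 gives s ≈ 50.47.
So α = 0.52·50.47 ≈ 26.25, β = 0.48·50.47 ≈ 24.23.

α ≈ 26.25, β ≈ 24.23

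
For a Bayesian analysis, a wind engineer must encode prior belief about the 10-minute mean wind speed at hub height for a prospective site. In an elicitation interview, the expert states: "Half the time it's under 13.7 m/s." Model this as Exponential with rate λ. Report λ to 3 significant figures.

λ ≈ 0.0506

Exponential median = ln 2 / λ, so λ = ln 2 / 13.7 = 0.0506.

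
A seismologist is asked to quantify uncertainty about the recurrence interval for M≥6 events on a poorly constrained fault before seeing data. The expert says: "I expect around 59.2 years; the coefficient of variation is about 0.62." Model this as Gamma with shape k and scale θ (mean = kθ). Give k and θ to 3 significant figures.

For Gamma(k, scale θ): mean = kθ, variance = kθ², so CV = 1/√k.
CV = 0.62, hence k = 1/CV² = 2.6.
Then θ = mean/k = 59.2/2.6 = 22.8.

k ≈ 2.6, θ ≈ 22.8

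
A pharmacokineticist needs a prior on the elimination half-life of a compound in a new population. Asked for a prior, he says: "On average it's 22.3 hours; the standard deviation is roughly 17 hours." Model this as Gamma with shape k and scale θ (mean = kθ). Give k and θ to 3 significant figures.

k ≈ 1.72, θ ≈ 13

For Gamma(k, scale θ): mean = kθ, variance = kθ², so CV = 1/√k.
CV = SD/mean = 17/22.3 = 0.7623, hence k = 1/CV² = 1.72.
Then θ = mean/k = 22.3/1.72 = 13.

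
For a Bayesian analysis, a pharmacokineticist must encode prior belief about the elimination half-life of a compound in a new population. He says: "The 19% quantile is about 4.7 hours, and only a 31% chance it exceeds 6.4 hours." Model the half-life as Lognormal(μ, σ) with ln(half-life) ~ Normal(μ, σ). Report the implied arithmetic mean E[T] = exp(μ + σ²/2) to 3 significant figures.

E[T] ≈ 5.87 hours

If T ~ Lognormal(μ,σ) then ln T ~ Normal(μ,σ), so the p-quantile of ln T is μ + z_p·σ.
ln(4.7) = 1.548 and ln(6.4) = 1.856; z_{0.19} = -0.8779, z_{0.69} = 0.4959.
σ = (1.856 − 1.548)/(0.4959 − (-0.8779)) = 0.225.
μ = 1.548 − (-0.8779)·0.225 = 1.745.
E[T] = exp(μ + σ²/2) = exp(1.745 + 0.0253) = 5.87 hours.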